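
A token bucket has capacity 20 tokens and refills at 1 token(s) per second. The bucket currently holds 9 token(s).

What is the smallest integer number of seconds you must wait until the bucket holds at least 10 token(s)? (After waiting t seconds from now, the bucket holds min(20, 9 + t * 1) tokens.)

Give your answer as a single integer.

Answer: 1

Derivation:
Need 9 + t * 1 >= 10, so t >= 1/1.
Smallest integer t = ceil(1/1) = 1.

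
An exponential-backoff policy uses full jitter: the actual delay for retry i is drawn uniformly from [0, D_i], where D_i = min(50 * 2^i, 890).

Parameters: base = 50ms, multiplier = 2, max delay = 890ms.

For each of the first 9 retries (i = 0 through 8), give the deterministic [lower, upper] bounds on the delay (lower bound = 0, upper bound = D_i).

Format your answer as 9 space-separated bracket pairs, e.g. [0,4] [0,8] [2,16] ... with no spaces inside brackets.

Computing bounds per retry:
  i=0: D_i=min(50*2^0,890)=50, bounds=[0,50]
  i=1: D_i=min(50*2^1,890)=100, bounds=[0,100]
  i=2: D_i=min(50*2^2,890)=200, bounds=[0,200]
  i=3: D_i=min(50*2^3,890)=400, bounds=[0,400]
  i=4: D_i=min(50*2^4,890)=800, bounds=[0,800]
  i=5: D_i=min(50*2^5,890)=890, bounds=[0,890]
  i=6: D_i=min(50*2^6,890)=890, bounds=[0,890]
  i=7: D_i=min(50*2^7,890)=890, bounds=[0,890]
  i=8: D_i=min(50*2^8,890)=890, bounds=[0,890]

Answer: [0,50] [0,100] [0,200] [0,400] [0,800] [0,890] [0,890] [0,890] [0,890]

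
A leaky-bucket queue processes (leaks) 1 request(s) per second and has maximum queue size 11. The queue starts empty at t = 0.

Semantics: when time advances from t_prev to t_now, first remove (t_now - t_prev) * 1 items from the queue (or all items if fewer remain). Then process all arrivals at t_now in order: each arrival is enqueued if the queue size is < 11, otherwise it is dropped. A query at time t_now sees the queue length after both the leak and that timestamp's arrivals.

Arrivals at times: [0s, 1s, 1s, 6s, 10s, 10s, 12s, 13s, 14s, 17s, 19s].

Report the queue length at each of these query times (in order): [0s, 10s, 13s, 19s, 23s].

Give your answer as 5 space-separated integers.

Answer: 1 2 1 1 0

Derivation:
Queue lengths at query times:
  query t=0s: backlog = 1
  query t=10s: backlog = 2
  query t=13s: backlog = 1
  query t=19s: backlog = 1
  query t=23s: backlog = 0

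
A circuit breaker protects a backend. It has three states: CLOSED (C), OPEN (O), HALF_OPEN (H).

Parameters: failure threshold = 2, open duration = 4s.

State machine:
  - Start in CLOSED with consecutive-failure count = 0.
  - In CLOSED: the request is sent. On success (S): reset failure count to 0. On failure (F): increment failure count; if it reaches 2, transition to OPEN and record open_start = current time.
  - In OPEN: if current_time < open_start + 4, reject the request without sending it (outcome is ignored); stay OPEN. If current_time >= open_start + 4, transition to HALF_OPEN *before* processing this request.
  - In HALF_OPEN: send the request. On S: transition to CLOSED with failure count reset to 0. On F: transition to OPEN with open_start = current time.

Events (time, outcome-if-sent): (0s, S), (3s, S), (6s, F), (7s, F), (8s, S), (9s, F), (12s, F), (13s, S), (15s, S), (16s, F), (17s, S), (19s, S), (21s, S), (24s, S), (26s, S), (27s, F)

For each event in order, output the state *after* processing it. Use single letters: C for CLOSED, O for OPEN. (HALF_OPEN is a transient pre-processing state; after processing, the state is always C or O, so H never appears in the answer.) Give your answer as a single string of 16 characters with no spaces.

State after each event:
  event#1 t=0s outcome=S: state=CLOSED
  event#2 t=3s outcome=S: state=CLOSED
  event#3 t=6s outcome=F: state=CLOSED
  event#4 t=7s outcome=F: state=OPEN
  event#5 t=8s outcome=S: state=OPEN
  event#6 t=9s outcome=F: state=OPEN
  event#7 t=12s outcome=F: state=OPEN
  event#8 t=13s outcome=S: state=OPEN
  event#9 t=15s outcome=S: state=OPEN
  event#10 t=16s outcome=F: state=OPEN
  event#11 t=17s outcome=S: state=OPEN
  event#12 t=19s outcome=S: state=OPEN
  event#13 t=21s outcome=S: state=CLOSED
  event#14 t=24s outcome=S: state=CLOSED
  event#15 t=26s outcome=S: state=CLOSED
  event#16 t=27s outcome=F: state=CLOSED

Answer: CCCOOOOOOOOOCCCC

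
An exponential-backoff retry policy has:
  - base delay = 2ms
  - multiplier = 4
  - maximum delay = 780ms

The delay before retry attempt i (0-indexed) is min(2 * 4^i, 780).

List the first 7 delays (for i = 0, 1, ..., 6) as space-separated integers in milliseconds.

Computing each delay:
  i=0: min(2*4^0, 780) = 2
  i=1: min(2*4^1, 780) = 8
  i=2: min(2*4^2, 780) = 32
  i=3: min(2*4^3, 780) = 128
  i=4: min(2*4^4, 780) = 512
  i=5: min(2*4^5, 780) = 780
  i=6: min(2*4^6, 780) = 780

Answer: 2 8 32 128 512 780 780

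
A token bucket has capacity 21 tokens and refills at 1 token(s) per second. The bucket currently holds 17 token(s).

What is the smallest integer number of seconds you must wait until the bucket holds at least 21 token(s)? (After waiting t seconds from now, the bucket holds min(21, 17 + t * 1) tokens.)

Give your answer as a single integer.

Answer: 4

Derivation:
Need 17 + t * 1 >= 21, so t >= 4/1.
Smallest integer t = ceil(4/1) = 4.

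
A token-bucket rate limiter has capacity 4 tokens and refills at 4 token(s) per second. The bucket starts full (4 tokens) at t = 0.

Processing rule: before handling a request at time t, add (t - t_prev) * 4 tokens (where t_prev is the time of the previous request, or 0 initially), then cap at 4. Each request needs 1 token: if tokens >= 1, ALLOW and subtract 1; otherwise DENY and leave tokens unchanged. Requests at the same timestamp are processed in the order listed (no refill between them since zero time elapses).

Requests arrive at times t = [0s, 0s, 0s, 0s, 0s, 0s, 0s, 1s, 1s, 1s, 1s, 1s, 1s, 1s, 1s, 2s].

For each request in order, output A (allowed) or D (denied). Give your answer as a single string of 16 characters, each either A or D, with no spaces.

Answer: AAAADDDAAAADDDDA

Derivation:
Simulating step by step:
  req#1 t=0s: ALLOW
  req#2 t=0s: ALLOW
  req#3 t=0s: ALLOW
  req#4 t=0s: ALLOW
  req#5 t=0s: DENY
  req#6 t=0s: DENY
  req#7 t=0s: DENY
  req#8 t=1s: ALLOW
  req#9 t=1s: ALLOW
  req#10 t=1s: ALLOW
  req#11 t=1s: ALLOW
  req#12 t=1s: DENY
  req#13 t=1s: DENY
  req#14 t=1s: DENY
  req#15 t=1s: DENY
  req#16 t=2s: ALLOW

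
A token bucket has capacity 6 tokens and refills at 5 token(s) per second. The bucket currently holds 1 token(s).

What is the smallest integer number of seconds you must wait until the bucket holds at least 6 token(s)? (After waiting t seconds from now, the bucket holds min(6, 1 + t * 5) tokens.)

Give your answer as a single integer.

Need 1 + t * 5 >= 6, so t >= 5/5.
Smallest integer t = ceil(5/5) = 1.

Answer: 1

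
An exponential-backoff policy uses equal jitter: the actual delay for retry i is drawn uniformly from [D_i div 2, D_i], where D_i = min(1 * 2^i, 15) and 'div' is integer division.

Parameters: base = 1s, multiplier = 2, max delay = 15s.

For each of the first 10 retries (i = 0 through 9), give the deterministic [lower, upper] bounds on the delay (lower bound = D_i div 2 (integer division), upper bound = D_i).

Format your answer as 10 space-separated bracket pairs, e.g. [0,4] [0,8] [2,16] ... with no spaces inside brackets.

Computing bounds per retry:
  i=0: D_i=min(1*2^0,15)=1, bounds=[0,1]
  i=1: D_i=min(1*2^1,15)=2, bounds=[1,2]
  i=2: D_i=min(1*2^2,15)=4, bounds=[2,4]
  i=3: D_i=min(1*2^3,15)=8, bounds=[4,8]
  i=4: D_i=min(1*2^4,15)=15, bounds=[7,15]
  i=5: D_i=min(1*2^5,15)=15, bounds=[7,15]
  i=6: D_i=min(1*2^6,15)=15, bounds=[7,15]
  i=7: D_i=min(1*2^7,15)=15, bounds=[7,15]
  i=8: D_i=min(1*2^8,15)=15, bounds=[7,15]
  i=9: D_i=min(1*2^9,15)=15, bounds=[7,15]

Answer: [0,1] [1,2] [2,4] [4,8] [7,15] [7,15] [7,15] [7,15] [7,15] [7,15]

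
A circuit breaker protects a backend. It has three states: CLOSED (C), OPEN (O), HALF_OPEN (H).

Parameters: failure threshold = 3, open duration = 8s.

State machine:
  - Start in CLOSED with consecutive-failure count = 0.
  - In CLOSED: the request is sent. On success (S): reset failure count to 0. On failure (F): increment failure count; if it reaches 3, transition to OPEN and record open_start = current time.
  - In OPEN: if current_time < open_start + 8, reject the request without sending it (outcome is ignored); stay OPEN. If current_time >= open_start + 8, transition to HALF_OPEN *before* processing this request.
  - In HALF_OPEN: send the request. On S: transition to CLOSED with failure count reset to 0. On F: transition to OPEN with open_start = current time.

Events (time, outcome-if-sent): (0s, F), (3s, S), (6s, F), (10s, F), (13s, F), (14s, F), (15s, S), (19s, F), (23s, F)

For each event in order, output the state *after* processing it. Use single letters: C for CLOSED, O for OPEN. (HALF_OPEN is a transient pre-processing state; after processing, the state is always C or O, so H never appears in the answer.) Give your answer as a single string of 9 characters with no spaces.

State after each event:
  event#1 t=0s outcome=F: state=CLOSED
  event#2 t=3s outcome=S: state=CLOSED
  event#3 t=6s outcome=F: state=CLOSED
  event#4 t=10s outcome=F: state=CLOSED
  event#5 t=13s outcome=F: state=OPEN
  event#6 t=14s outcome=F: state=OPEN
  event#7 t=15s outcome=S: state=OPEN
  event#8 t=19s outcome=F: state=OPEN
  event#9 t=23s outcome=F: state=OPEN

Answer: CCCCOOOOO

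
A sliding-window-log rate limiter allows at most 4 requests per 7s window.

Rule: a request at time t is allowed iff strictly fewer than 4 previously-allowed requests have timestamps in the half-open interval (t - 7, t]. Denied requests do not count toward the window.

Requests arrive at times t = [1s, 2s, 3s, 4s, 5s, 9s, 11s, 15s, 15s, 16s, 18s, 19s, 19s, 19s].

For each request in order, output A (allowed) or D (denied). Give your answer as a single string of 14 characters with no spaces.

Tracking allowed requests in the window:
  req#1 t=1s: ALLOW
  req#2 t=2s: ALLOW
  req#3 t=3s: ALLOW
  req#4 t=4s: ALLOW
  req#5 t=5s: DENY
  req#6 t=9s: ALLOW
  req#7 t=11s: ALLOW
  req#8 t=15s: ALLOW
  req#9 t=15s: ALLOW
  req#10 t=16s: ALLOW
  req#11 t=18s: ALLOW
  req#12 t=19s: DENY
  req#13 t=19s: DENY
  req#14 t=19s: DENY

Answer: AAAADAAAAAADDD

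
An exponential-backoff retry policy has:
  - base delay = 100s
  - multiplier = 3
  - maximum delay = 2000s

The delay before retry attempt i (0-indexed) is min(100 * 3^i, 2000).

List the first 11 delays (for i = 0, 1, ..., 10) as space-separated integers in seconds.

Computing each delay:
  i=0: min(100*3^0, 2000) = 100
  i=1: min(100*3^1, 2000) = 300
  i=2: min(100*3^2, 2000) = 900
  i=3: min(100*3^3, 2000) = 2000
  i=4: min(100*3^4, 2000) = 2000
  i=5: min(100*3^5, 2000) = 2000
  i=6: min(100*3^6, 2000) = 2000
  i=7: min(100*3^7, 2000) = 2000
  i=8: min(100*3^8, 2000) = 2000
  i=9: min(100*3^9, 2000) = 2000
  i=10: min(100*3^10, 2000) = 2000

Answer: 100 300 900 2000 2000 2000 2000 2000 2000 2000 2000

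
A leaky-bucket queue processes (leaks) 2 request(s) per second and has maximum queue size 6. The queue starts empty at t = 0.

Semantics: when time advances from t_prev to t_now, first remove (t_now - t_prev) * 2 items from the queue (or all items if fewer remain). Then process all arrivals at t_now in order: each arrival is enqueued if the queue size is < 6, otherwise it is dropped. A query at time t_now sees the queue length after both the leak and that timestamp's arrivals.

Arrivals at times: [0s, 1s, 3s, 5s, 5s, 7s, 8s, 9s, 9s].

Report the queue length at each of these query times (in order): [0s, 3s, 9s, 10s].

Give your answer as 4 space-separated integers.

Queue lengths at query times:
  query t=0s: backlog = 1
  query t=3s: backlog = 1
  query t=9s: backlog = 2
  query t=10s: backlog = 0

Answer: 1 1 2 0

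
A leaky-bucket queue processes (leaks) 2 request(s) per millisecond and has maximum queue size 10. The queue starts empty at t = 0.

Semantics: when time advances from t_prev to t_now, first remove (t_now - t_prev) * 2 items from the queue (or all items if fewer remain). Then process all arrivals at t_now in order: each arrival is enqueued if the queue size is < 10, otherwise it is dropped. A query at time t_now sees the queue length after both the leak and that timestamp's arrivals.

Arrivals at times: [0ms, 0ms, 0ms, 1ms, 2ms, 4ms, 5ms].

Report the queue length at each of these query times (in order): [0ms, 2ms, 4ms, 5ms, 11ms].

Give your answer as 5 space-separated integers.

Queue lengths at query times:
  query t=0ms: backlog = 3
  query t=2ms: backlog = 1
  query t=4ms: backlog = 1
  query t=5ms: backlog = 1
  query t=11ms: backlog = 0

Answer: 3 1 1 1 0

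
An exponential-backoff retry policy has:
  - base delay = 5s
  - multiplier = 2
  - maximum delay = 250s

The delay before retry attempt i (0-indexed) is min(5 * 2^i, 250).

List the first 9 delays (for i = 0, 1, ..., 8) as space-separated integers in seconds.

Computing each delay:
  i=0: min(5*2^0, 250) = 5
  i=1: min(5*2^1, 250) = 10
  i=2: min(5*2^2, 250) = 20
  i=3: min(5*2^3, 250) = 40
  i=4: min(5*2^4, 250) = 80
  i=5: min(5*2^5, 250) = 160
  i=6: min(5*2^6, 250) = 250
  i=7: min(5*2^7, 250) = 250
  i=8: min(5*2^8, 250) = 250

Answer: 5 10 20 40 80 160 250 250 250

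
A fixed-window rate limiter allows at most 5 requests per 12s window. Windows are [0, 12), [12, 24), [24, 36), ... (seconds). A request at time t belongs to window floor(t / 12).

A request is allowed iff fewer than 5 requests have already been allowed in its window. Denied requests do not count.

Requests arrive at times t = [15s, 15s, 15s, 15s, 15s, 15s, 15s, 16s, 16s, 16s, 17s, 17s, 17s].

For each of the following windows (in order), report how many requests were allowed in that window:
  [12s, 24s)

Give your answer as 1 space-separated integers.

Processing requests:
  req#1 t=15s (window 1): ALLOW
  req#2 t=15s (window 1): ALLOW
  req#3 t=15s (window 1): ALLOW
  req#4 t=15s (window 1): ALLOW
  req#5 t=15s (window 1): ALLOW
  req#6 t=15s (window 1): DENY
  req#7 t=15s (window 1): DENY
  req#8 t=16s (window 1): DENY
  req#9 t=16s (window 1): DENY
  req#10 t=16s (window 1): DENY
  req#11 t=17s (window 1): DENY
  req#12 t=17s (window 1): DENY
  req#13 t=17s (window 1): DENY

Allowed counts by window: 5

Answer: 5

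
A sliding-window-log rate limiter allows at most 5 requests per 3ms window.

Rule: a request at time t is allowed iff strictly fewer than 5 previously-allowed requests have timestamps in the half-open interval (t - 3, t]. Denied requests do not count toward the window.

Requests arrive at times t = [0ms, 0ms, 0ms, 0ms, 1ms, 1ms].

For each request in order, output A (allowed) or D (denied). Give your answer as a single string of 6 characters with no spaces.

Tracking allowed requests in the window:
  req#1 t=0ms: ALLOW
  req#2 t=0ms: ALLOW
  req#3 t=0ms: ALLOW
  req#4 t=0ms: ALLOW
  req#5 t=1ms: ALLOW
  req#6 t=1ms: DENY

Answer: AAAAAD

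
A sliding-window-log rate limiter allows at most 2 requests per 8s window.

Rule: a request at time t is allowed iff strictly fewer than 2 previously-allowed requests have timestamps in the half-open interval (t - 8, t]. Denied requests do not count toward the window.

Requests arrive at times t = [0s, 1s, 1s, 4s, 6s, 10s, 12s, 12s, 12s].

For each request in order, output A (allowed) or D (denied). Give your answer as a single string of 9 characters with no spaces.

Answer: AADDDAADD

Derivation:
Tracking allowed requests in the window:
  req#1 t=0s: ALLOW
  req#2 t=1s: ALLOW
  req#3 t=1s: DENY
  req#4 t=4s: DENY
  req#5 t=6s: DENY
  req#6 t=10s: ALLOW
  req#7 t=12s: ALLOW
  req#8 t=12s: DENY
  req#9 t=12s: DENY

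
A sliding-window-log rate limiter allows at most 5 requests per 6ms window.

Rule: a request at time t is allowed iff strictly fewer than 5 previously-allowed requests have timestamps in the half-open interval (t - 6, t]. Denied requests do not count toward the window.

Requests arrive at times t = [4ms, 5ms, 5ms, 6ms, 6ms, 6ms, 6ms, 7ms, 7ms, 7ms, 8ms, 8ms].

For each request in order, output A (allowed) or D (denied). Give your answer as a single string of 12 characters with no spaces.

Answer: AAAAADDDDDDD

Derivation:
Tracking allowed requests in the window:
  req#1 t=4ms: ALLOW
  req#2 t=5ms: ALLOW
  req#3 t=5ms: ALLOW
  req#4 t=6ms: ALLOW
  req#5 t=6ms: ALLOW
  req#6 t=6ms: DENY
  req#7 t=6ms: DENY
  req#8 t=7ms: DENY
  req#9 t=7ms: DENY
  req#10 t=7ms: DENY
  req#11 t=8ms: DENY
  req#12 t=8ms: DENY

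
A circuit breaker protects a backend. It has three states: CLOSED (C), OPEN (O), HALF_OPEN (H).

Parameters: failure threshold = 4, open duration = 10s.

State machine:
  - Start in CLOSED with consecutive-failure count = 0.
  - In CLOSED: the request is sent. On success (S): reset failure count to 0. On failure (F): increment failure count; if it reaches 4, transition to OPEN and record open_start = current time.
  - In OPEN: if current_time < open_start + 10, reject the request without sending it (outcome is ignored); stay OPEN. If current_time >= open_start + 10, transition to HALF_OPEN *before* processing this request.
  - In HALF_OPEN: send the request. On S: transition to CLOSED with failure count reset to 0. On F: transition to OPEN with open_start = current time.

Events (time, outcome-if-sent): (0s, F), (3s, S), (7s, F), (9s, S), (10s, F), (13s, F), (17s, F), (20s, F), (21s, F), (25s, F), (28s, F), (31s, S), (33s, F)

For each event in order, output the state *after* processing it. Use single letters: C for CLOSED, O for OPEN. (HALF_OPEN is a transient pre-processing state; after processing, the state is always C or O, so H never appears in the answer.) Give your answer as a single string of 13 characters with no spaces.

State after each event:
  event#1 t=0s outcome=F: state=CLOSED
  event#2 t=3s outcome=S: state=CLOSED
  event#3 t=7s outcome=F: state=CLOSED
  event#4 t=9s outcome=S: state=CLOSED
  event#5 t=10s outcome=F: state=CLOSED
  event#6 t=13s outcome=F: state=CLOSED
  event#7 t=17s outcome=F: state=CLOSED
  event#8 t=20s outcome=F: state=OPEN
  event#9 t=21s outcome=F: state=OPEN
  event#10 t=25s outcome=F: state=OPEN
  event#11 t=28s outcome=F: state=OPEN
  event#12 t=31s outcome=S: state=CLOSED
  event#13 t=33s outcome=F: state=CLOSED

Answer: CCCCCCCOOOOCC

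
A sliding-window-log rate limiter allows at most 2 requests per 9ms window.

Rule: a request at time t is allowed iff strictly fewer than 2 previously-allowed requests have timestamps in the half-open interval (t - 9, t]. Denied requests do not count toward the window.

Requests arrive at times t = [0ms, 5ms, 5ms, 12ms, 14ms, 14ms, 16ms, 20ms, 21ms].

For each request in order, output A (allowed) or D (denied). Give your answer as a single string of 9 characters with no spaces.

Tracking allowed requests in the window:
  req#1 t=0ms: ALLOW
  req#2 t=5ms: ALLOW
  req#3 t=5ms: DENY
  req#4 t=12ms: ALLOW
  req#5 t=14ms: ALLOW
  req#6 t=14ms: DENY
  req#7 t=16ms: DENY
  req#8 t=20ms: DENY
  req#9 t=21ms: ALLOW

Answer: AADAADDDA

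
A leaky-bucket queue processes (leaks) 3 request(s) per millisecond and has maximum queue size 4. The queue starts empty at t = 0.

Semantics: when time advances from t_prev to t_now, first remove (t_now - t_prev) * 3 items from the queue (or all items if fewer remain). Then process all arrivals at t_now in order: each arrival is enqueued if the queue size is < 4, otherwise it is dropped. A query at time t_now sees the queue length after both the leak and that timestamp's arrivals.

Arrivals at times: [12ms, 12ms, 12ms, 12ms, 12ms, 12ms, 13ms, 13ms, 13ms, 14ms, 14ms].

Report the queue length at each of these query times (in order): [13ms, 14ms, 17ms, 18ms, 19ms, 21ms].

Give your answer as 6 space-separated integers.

Answer: 4 3 0 0 0 0

Derivation:
Queue lengths at query times:
  query t=13ms: backlog = 4
  query t=14ms: backlog = 3
  query t=17ms: backlog = 0
  query t=18ms: backlog = 0
  query t=19ms: backlog = 0
  query t=21ms: backlog = 0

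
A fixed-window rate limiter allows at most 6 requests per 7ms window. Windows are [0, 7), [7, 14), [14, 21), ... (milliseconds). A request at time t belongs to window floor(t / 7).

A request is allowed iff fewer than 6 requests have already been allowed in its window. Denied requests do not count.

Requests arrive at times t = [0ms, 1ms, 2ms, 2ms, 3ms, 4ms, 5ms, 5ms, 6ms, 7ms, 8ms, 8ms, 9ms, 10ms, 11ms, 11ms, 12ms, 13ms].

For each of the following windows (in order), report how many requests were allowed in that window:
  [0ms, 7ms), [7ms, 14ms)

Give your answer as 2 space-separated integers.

Answer: 6 6

Derivation:
Processing requests:
  req#1 t=0ms (window 0): ALLOW
  req#2 t=1ms (window 0): ALLOW
  req#3 t=2ms (window 0): ALLOW
  req#4 t=2ms (window 0): ALLOW
  req#5 t=3ms (window 0): ALLOW
  req#6 t=4ms (window 0): ALLOW
  req#7 t=5ms (window 0): DENY
  req#8 t=5ms (window 0): DENY
  req#9 t=6ms (window 0): DENY
  req#10 t=7ms (window 1): ALLOW
  req#11 t=8ms (window 1): ALLOW
  req#12 t=8ms (window 1): ALLOW
  req#13 t=9ms (window 1): ALLOW
  req#14 t=10ms (window 1): ALLOW
  req#15 t=11ms (window 1): ALLOW
  req#16 t=11ms (window 1): DENY
  req#17 t=12ms (window 1): DENY
  req#18 t=13ms (window 1): DENY

Allowed counts by window: 6 6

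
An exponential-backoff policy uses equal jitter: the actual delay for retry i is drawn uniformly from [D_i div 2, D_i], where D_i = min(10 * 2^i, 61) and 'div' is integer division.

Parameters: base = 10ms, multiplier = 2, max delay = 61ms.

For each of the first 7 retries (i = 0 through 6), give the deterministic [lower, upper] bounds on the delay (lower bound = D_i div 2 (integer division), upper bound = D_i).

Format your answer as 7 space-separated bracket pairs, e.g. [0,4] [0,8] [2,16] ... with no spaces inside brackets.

Answer: [5,10] [10,20] [20,40] [30,61] [30,61] [30,61] [30,61]

Derivation:
Computing bounds per retry:
  i=0: D_i=min(10*2^0,61)=10, bounds=[5,10]
  i=1: D_i=min(10*2^1,61)=20, bounds=[10,20]
  i=2: D_i=min(10*2^2,61)=40, bounds=[20,40]
  i=3: D_i=min(10*2^3,61)=61, bounds=[30,61]
  i=4: D_i=min(10*2^4,61)=61, bounds=[30,61]
  i=5: D_i=min(10*2^5,61)=61, bounds=[30,61]
  i=6: D_i=min(10*2^6,61)=61, bounds=[30,61]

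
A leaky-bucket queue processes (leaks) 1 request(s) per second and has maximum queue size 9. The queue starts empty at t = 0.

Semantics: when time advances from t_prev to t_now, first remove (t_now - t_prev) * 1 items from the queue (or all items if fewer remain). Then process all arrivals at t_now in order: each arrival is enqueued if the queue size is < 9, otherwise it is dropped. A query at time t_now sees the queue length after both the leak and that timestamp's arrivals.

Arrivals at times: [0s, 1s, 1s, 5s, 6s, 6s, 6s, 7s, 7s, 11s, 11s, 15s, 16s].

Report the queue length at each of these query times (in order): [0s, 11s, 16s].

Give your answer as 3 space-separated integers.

Queue lengths at query times:
  query t=0s: backlog = 1
  query t=11s: backlog = 2
  query t=16s: backlog = 1

Answer: 1 2 1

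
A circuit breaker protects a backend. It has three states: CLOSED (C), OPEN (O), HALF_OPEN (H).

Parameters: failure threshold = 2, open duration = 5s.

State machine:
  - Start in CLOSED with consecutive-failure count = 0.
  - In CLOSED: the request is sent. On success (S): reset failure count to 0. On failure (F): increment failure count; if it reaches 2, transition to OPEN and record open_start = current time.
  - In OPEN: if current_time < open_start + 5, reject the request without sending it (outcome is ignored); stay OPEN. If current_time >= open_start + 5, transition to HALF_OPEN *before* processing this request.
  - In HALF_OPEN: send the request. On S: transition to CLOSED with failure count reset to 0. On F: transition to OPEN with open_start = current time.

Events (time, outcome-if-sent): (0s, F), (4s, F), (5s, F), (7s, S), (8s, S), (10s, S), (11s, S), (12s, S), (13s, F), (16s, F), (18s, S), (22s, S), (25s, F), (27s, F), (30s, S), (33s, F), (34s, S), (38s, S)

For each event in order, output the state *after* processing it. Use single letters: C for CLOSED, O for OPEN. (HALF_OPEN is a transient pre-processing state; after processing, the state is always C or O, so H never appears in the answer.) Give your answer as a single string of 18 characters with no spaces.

Answer: COOOOCCCCOOCCOOOOC

Derivation:
State after each event:
  event#1 t=0s outcome=F: state=CLOSED
  event#2 t=4s outcome=F: state=OPEN
  event#3 t=5s outcome=F: state=OPEN
  event#4 t=7s outcome=S: state=OPEN
  event#5 t=8s outcome=S: state=OPEN
  event#6 t=10s outcome=S: state=CLOSED
  event#7 t=11s outcome=S: state=CLOSED
  event#8 t=12s outcome=S: state=CLOSED
  event#9 t=13s outcome=F: state=CLOSED
  event#10 t=16s outcome=F: state=OPEN
  event#11 t=18s outcome=S: state=OPEN
  event#12 t=22s outcome=S: state=CLOSED
  event#13 t=25s outcome=F: state=CLOSED
  event#14 t=27s outcome=F: state=OPEN
  event#15 t=30s outcome=S: state=OPEN
  event#16 t=33s outcome=F: state=OPEN
  event#17 t=34s outcome=S: state=OPEN
  event#18 t=38s outcome=S: state=CLOSED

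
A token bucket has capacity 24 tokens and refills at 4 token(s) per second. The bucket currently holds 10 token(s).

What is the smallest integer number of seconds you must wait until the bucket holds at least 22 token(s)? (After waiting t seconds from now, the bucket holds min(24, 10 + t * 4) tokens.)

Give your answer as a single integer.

Need 10 + t * 4 >= 22, so t >= 12/4.
Smallest integer t = ceil(12/4) = 3.

Answer: 3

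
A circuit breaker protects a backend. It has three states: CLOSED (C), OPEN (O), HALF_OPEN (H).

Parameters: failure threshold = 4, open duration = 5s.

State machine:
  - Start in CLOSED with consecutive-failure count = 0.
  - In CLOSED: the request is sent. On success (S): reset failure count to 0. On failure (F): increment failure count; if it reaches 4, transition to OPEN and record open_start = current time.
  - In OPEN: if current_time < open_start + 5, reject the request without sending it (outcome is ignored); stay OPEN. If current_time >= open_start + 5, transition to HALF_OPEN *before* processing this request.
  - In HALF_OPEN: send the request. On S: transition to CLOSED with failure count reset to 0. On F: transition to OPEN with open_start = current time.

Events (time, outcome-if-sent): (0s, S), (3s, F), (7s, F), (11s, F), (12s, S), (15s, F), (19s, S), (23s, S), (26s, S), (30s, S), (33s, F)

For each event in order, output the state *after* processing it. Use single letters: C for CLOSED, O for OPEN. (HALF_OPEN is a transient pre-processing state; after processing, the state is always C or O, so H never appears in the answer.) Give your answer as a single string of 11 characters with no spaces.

State after each event:
  event#1 t=0s outcome=S: state=CLOSED
  event#2 t=3s outcome=F: state=CLOSED
  event#3 t=7s outcome=F: state=CLOSED
  event#4 t=11s outcome=F: state=CLOSED
  event#5 t=12s outcome=S: state=CLOSED
  event#6 t=15s outcome=F: state=CLOSED
  event#7 t=19s outcome=S: state=CLOSED
  event#8 t=23s outcome=S: state=CLOSED
  event#9 t=26s outcome=S: state=CLOSED
  event#10 t=30s outcome=S: state=CLOSED
  event#11 t=33s outcome=F: state=CLOSED

Answer: CCCCCCCCCCC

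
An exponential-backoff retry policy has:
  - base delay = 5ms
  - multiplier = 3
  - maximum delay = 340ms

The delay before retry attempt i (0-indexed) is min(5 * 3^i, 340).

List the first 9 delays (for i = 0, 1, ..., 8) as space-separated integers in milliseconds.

Computing each delay:
  i=0: min(5*3^0, 340) = 5
  i=1: min(5*3^1, 340) = 15
  i=2: min(5*3^2, 340) = 45
  i=3: min(5*3^3, 340) = 135
  i=4: min(5*3^4, 340) = 340
  i=5: min(5*3^5, 340) = 340
  i=6: min(5*3^6, 340) = 340
  i=7: min(5*3^7, 340) = 340
  i=8: min(5*3^8, 340) = 340

Answer: 5 15 45 135 340 340 340 340 340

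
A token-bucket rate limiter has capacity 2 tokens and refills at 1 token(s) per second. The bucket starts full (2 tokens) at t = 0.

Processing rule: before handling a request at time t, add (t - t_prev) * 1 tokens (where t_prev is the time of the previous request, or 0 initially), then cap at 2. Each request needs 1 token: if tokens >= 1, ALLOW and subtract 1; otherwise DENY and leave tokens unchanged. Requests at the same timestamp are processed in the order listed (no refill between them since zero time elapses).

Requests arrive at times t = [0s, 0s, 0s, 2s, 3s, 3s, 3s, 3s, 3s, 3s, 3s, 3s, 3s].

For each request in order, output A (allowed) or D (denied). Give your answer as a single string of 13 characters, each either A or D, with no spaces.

Simulating step by step:
  req#1 t=0s: ALLOW
  req#2 t=0s: ALLOW
  req#3 t=0s: DENY
  req#4 t=2s: ALLOW
  req#5 t=3s: ALLOW
  req#6 t=3s: ALLOW
  req#7 t=3s: DENY
  req#8 t=3s: DENY
  req#9 t=3s: DENY
  req#10 t=3s: DENY
  req#11 t=3s: DENY
  req#12 t=3s: DENY
  req#13 t=3s: DENY

Answer: AADAAADDDDDDD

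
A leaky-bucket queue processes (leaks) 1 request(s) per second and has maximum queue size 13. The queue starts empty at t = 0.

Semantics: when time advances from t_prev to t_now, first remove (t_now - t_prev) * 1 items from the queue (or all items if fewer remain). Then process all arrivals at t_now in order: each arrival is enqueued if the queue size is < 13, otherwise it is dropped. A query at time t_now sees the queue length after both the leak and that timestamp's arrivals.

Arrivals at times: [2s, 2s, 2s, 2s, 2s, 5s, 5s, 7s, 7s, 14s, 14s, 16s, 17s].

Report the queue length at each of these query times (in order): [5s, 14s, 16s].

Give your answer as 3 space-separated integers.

Answer: 4 2 1

Derivation:
Queue lengths at query times:
  query t=5s: backlog = 4
  query t=14s: backlog = 2
  query t=16s: backlog = 1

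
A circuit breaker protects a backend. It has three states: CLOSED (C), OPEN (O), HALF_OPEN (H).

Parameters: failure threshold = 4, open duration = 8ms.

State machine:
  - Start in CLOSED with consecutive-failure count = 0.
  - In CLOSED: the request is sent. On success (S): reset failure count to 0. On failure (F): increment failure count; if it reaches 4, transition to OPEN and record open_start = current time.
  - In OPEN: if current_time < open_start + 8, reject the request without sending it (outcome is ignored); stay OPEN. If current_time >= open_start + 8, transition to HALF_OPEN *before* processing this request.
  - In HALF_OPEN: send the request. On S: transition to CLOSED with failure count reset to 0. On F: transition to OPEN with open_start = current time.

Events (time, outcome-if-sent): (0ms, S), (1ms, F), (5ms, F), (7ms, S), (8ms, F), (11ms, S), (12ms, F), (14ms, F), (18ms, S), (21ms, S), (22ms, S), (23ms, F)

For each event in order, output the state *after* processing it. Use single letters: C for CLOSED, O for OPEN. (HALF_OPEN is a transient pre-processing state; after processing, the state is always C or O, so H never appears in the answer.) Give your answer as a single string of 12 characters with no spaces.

Answer: CCCCCCCCCCCC

Derivation:
State after each event:
  event#1 t=0ms outcome=S: state=CLOSED
  event#2 t=1ms outcome=F: state=CLOSED
  event#3 t=5ms outcome=F: state=CLOSED
  event#4 t=7ms outcome=S: state=CLOSED
  event#5 t=8ms outcome=F: state=CLOSED
  event#6 t=11ms outcome=S: state=CLOSED
  event#7 t=12ms outcome=F: state=CLOSED
  event#8 t=14ms outcome=F: state=CLOSED
  event#9 t=18ms outcome=S: state=CLOSED
  event#10 t=21ms outcome=S: state=CLOSED
  event#11 t=22ms outcome=S: state=CLOSED
  event#12 t=23ms outcome=F: state=CLOSED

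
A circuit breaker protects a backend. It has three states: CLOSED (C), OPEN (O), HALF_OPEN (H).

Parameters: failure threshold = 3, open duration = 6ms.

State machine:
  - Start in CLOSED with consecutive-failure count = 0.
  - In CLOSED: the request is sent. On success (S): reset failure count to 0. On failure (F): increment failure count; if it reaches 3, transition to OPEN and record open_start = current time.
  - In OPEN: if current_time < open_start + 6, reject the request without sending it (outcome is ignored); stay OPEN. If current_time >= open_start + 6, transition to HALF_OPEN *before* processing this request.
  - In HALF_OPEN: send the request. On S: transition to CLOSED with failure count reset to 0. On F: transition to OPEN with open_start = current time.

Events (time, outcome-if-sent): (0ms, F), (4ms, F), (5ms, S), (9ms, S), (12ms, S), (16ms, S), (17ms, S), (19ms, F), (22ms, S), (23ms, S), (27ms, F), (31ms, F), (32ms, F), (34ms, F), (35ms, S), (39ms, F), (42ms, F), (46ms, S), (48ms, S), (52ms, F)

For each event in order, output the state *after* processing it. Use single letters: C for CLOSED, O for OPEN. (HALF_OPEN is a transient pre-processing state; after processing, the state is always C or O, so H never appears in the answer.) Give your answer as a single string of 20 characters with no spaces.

State after each event:
  event#1 t=0ms outcome=F: state=CLOSED
  event#2 t=4ms outcome=F: state=CLOSED
  event#3 t=5ms outcome=S: state=CLOSED
  event#4 t=9ms outcome=S: state=CLOSED
  event#5 t=12ms outcome=S: state=CLOSED
  event#6 t=16ms outcome=S: state=CLOSED
  event#7 t=17ms outcome=S: state=CLOSED
  event#8 t=19ms outcome=F: state=CLOSED
  event#9 t=22ms outcome=S: state=CLOSED
  event#10 t=23ms outcome=S: state=CLOSED
  event#11 t=27ms outcome=F: state=CLOSED
  event#12 t=31ms outcome=F: state=CLOSED
  event#13 t=32ms outcome=F: state=OPEN
  event#14 t=34ms outcome=F: state=OPEN
  event#15 t=35ms outcome=S: state=OPEN
  event#16 t=39ms outcome=F: state=OPEN
  event#17 t=42ms outcome=F: state=OPEN
  event#18 t=46ms outcome=S: state=CLOSED
  event#19 t=48ms outcome=S: state=CLOSED
  event#20 t=52ms outcome=F: state=CLOSED

Answer: CCCCCCCCCCCCOOOOOCCC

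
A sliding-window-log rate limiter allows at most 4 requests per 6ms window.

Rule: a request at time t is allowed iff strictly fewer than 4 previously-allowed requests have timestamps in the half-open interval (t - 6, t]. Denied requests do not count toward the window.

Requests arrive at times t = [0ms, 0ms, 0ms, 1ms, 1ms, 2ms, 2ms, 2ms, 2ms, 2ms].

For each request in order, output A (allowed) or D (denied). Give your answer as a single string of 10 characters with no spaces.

Tracking allowed requests in the window:
  req#1 t=0ms: ALLOW
  req#2 t=0ms: ALLOW
  req#3 t=0ms: ALLOW
  req#4 t=1ms: ALLOW
  req#5 t=1ms: DENY
  req#6 t=2ms: DENY
  req#7 t=2ms: DENY
  req#8 t=2ms: DENY
  req#9 t=2ms: DENY
  req#10 t=2ms: DENY

Answer: AAAADDDDDD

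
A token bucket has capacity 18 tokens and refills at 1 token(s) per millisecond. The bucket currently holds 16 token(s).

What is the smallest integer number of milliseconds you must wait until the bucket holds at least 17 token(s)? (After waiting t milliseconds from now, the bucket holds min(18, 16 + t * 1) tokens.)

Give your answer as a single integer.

Need 16 + t * 1 >= 17, so t >= 1/1.
Smallest integer t = ceil(1/1) = 1.

Answer: 1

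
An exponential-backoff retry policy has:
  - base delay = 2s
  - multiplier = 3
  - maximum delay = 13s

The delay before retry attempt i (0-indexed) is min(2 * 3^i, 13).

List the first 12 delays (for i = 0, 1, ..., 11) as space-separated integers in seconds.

Answer: 2 6 13 13 13 13 13 13 13 13 13 13

Derivation:
Computing each delay:
  i=0: min(2*3^0, 13) = 2
  i=1: min(2*3^1, 13) = 6
  i=2: min(2*3^2, 13) = 13
  i=3: min(2*3^3, 13) = 13
  i=4: min(2*3^4, 13) = 13
  i=5: min(2*3^5, 13) = 13
  i=6: min(2*3^6, 13) = 13
  i=7: min(2*3^7, 13) = 13
  i=8: min(2*3^8, 13) = 13
  i=9: min(2*3^9, 13) = 13
  i=10: min(2*3^10, 13) = 13
  i=11: min(2*3^11, 13) = 13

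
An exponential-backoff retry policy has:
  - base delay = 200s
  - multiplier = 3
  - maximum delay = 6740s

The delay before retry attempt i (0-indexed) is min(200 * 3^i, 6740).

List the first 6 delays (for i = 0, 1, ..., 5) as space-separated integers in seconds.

Answer: 200 600 1800 5400 6740 6740

Derivation:
Computing each delay:
  i=0: min(200*3^0, 6740) = 200
  i=1: min(200*3^1, 6740) = 600
  i=2: min(200*3^2, 6740) = 1800
  i=3: min(200*3^3, 6740) = 5400
  i=4: min(200*3^4, 6740) = 6740
  i=5: min(200*3^5, 6740) = 6740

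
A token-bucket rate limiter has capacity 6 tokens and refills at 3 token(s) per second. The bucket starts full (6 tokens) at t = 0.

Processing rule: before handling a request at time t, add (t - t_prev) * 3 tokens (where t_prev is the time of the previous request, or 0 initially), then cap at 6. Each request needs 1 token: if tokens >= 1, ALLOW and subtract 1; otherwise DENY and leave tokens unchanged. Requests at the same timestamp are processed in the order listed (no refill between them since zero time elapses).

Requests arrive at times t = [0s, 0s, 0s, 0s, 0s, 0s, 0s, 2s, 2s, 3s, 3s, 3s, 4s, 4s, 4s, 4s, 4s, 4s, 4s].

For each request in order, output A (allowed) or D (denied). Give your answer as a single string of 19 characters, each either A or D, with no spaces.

Simulating step by step:
  req#1 t=0s: ALLOW
  req#2 t=0s: ALLOW
  req#3 t=0s: ALLOW
  req#4 t=0s: ALLOW
  req#5 t=0s: ALLOW
  req#6 t=0s: ALLOW
  req#7 t=0s: DENY
  req#8 t=2s: ALLOW
  req#9 t=2s: ALLOW
  req#10 t=3s: ALLOW
  req#11 t=3s: ALLOW
  req#12 t=3s: ALLOW
  req#13 t=4s: ALLOW
  req#14 t=4s: ALLOW
  req#15 t=4s: ALLOW
  req#16 t=4s: ALLOW
  req#17 t=4s: ALLOW
  req#18 t=4s: ALLOW
  req#19 t=4s: DENY

Answer: AAAAAADAAAAAAAAAAAD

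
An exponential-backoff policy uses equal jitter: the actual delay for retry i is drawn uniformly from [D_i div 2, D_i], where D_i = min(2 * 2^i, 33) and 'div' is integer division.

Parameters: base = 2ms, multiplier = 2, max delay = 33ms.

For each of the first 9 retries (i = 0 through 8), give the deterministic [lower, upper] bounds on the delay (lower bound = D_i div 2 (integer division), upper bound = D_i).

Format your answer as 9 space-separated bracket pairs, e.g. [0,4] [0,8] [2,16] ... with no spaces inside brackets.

Computing bounds per retry:
  i=0: D_i=min(2*2^0,33)=2, bounds=[1,2]
  i=1: D_i=min(2*2^1,33)=4, bounds=[2,4]
  i=2: D_i=min(2*2^2,33)=8, bounds=[4,8]
  i=3: D_i=min(2*2^3,33)=16, bounds=[8,16]
  i=4: D_i=min(2*2^4,33)=32, bounds=[16,32]
  i=5: D_i=min(2*2^5,33)=33, bounds=[16,33]
  i=6: D_i=min(2*2^6,33)=33, bounds=[16,33]
  i=7: D_i=min(2*2^7,33)=33, bounds=[16,33]
  i=8: D_i=min(2*2^8,33)=33, bounds=[16,33]

Answer: [1,2] [2,4] [4,8] [8,16] [16,32] [16,33] [16,33] [16,33] [16,33]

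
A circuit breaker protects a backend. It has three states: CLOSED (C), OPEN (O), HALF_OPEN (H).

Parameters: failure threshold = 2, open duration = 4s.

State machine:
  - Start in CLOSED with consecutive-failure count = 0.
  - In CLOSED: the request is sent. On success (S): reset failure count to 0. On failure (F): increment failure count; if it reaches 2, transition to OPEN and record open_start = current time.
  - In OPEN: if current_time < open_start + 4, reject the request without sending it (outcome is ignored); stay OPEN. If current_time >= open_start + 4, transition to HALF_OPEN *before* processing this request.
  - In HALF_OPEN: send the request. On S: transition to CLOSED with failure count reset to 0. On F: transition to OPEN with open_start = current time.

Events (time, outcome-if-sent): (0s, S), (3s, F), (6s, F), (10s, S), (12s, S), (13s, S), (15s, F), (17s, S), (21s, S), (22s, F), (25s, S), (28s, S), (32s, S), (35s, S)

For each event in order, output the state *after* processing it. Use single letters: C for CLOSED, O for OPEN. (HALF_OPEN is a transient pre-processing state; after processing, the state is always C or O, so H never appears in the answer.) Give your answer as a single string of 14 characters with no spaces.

State after each event:
  event#1 t=0s outcome=S: state=CLOSED
  event#2 t=3s outcome=F: state=CLOSED
  event#3 t=6s outcome=F: state=OPEN
  event#4 t=10s outcome=S: state=CLOSED
  event#5 t=12s outcome=S: state=CLOSED
  event#6 t=13s outcome=S: state=CLOSED
  event#7 t=15s outcome=F: state=CLOSED
  event#8 t=17s outcome=S: state=CLOSED
  event#9 t=21s outcome=S: state=CLOSED
  event#10 t=22s outcome=F: state=CLOSED
  event#11 t=25s outcome=S: state=CLOSED
  event#12 t=28s outcome=S: state=CLOSED
  event#13 t=32s outcome=S: state=CLOSED
  event#14 t=35s outcome=S: state=CLOSED

Answer: CCOCCCCCCCCCCC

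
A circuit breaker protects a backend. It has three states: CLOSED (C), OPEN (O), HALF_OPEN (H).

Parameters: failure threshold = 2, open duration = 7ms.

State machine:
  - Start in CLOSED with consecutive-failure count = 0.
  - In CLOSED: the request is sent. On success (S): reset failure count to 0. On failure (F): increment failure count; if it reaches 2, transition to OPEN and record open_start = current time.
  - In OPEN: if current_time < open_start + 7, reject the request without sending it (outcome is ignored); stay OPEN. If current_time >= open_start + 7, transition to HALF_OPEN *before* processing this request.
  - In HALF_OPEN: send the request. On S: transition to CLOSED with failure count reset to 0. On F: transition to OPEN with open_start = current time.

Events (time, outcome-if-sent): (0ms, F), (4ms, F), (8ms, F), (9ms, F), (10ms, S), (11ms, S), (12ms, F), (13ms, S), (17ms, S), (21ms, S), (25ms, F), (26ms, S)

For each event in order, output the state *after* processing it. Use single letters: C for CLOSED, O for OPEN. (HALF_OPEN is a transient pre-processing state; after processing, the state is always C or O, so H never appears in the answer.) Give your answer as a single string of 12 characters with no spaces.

State after each event:
  event#1 t=0ms outcome=F: state=CLOSED
  event#2 t=4ms outcome=F: state=OPEN
  event#3 t=8ms outcome=F: state=OPEN
  event#4 t=9ms outcome=F: state=OPEN
  event#5 t=10ms outcome=S: state=OPEN
  event#6 t=11ms outcome=S: state=CLOSED
  event#7 t=12ms outcome=F: state=CLOSED
  event#8 t=13ms outcome=S: state=CLOSED
  event#9 t=17ms outcome=S: state=CLOSED
  event#10 t=21ms outcome=S: state=CLOSED
  event#11 t=25ms outcome=F: state=CLOSED
  event#12 t=26ms outcome=S: state=CLOSED

Answer: COOOOCCCCCCC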